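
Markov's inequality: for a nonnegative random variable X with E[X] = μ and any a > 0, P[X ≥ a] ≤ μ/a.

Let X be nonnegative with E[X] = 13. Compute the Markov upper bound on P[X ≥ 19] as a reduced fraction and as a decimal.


μ = E[X] = 13, a = 19.
Markov: P[X ≥ 19] ≤ μ/a = (13)/19 = 13/19.
Numerically: ≈ 0.6842.
(Since a = 19 > μ = 13.0000, the bound 13/19 is < 1 and informative.)

P[X ≥ 19] ≤ 13/19 ≈ 0.6842.


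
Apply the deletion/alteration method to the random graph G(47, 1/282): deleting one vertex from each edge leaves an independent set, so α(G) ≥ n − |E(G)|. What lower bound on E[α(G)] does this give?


E[|E(G)|] = C(47, 2)·p = 1081 · (1/282) = 23/6.
E[α(G)] ≥ n − E[|E(G)|] = 47 − 23/6 = 259/6.
Numerically: ≈ 43.167.
(This is only a lower bound; the true E[α(G)] may be larger.)

E[α(G)] ≥ 259/6 ≈ 43.167.


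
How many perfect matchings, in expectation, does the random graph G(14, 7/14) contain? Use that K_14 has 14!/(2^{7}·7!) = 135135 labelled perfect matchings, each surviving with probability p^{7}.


K_14 has 14!/(2^{7}·7!) = 135135 labelled perfect matchings.
For each such perfect matching H, let X_H = 1 if all 7 edges of H are present in G. Then P[X_H = 1] = p^{7} = (1/2)^{7} = 1/128.
By linearity: E[X] = Σ_H E[X_H] = 135135 · p^{7} = 135135 · 1/128 = 135135/128.
Numerically: E[X] ≈ 1055.74.

E[X] = 135135 · (1/2)^{7} = 135135/128 ≈ 1055.74.


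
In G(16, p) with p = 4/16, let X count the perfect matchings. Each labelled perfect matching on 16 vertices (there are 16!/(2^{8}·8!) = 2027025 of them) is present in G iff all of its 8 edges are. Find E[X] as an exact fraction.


K_16 has 16!/(2^{8}·8!) = 2027025 labelled perfect matchings.
For each such perfect matching H, let X_H = 1 if all 8 edges of H are present in G. Then P[X_H = 1] = p^{8} = (1/4)^{8} = 1/65536.
By linearity: E[X] = Σ_H E[X_H] = 2027025 · p^{8} = 2027025 · 1/65536 = 2027025/65536.
Numerically: E[X] ≈ 30.9.

E[X] = 2027025 · (1/4)^{8} = 2027025/65536 ≈ 30.9.


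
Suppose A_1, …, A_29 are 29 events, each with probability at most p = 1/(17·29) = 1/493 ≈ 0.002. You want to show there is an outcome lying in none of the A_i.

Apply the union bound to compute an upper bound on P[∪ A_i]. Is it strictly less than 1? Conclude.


Union bound: P[∪_{i=1}^{29} A_i] ≤ Σ_i P[A_i] ≤ 29·p = 29·(1/493) = 1/17.
Numerically: 1/17 ≈ 0.059.
Is 1/17 < 1? YES.
Since P[∪ A_i] ≤ 1/17 < 1, the complement has P[∩ A_i^c] ≥ 1 − 1/17 = 16/17 > 0, so some outcome avoids every A_i.

29·p = 1/17 ≈ 0.059; existence CERTIFIED by the union bound.


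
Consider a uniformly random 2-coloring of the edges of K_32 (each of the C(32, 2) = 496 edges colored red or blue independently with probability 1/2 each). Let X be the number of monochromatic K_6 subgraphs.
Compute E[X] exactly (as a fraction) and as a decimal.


Let X = Σ_S X_S over the C(32, 6) = 906192 subsets S of size 6, where X_S = 1 if the K_6 on S is monochromatic.
For a fixed S, the K_6 on S has C(6, 2) = 15 edges. P[all 15 edges red] = (1/2)^15, and likewise for blue, so P[monochromatic] = 2·(1/2)^15 = 2^{1 − 15} = 1/16384.
By linearity: E[X] = C(32, 6) · 2^{1 − 15} = 906192 · 1/16384 = 56637/1024.
Numerically: E[X] ≈ 55.309570.

E[X] = C(32,6)·2^(1−C(6,2)) = 56637/1024 ≈ 55.309570.


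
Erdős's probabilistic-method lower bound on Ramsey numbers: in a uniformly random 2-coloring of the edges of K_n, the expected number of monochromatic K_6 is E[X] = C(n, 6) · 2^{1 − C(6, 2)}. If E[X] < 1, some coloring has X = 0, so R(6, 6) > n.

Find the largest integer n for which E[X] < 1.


We need C(n, 6) · 2^{1 − 15} < 1, i.e. C(n, 6) < 2^{15 − 1} = 16384.
Check values of n near the boundary:
  n = 13: C(13, 6) = 1716; 1716 < 16384? YES
  n = 14: C(14, 6) = 3003; 3003 < 16384? YES
  n = 15: C(15, 6) = 5005; 5005 < 16384? YES
  n = 16: C(16, 6) = 8008; 8008 < 16384? YES
  n = 17: C(17, 6) = 12376; 12376 < 16384? YES
  n = 18: C(18, 6) = 18564; 18564 < 16384? NO
The largest n with C(n, 6) < 16384 is n = 17 (where E[X] = 1547/2048 ≈ 0.75537). Hence R(6, 6) > 17, i.e. R(6, 6) ≥ 18.

Largest n = 17; hence R(6, 6) > 17.


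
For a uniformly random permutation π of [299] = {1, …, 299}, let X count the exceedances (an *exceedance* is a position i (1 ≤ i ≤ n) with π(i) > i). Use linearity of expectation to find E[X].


Write X = Σ_{i=1}^{299} X_i, where X_i = 1_{π(i) > i}.
For each fixed i, π(i) is uniform over {1, …, 299} (marginal of a uniform permutation), so P[π(i) > i] = (n − i)/n. Summing: Σ_{i=1}^{299} (n − i)/n = (0 + 1 + … + 298)/299 = 299(299 − 1)/(2·299) = (299 − 1)/2.
Hence E[X] = Σ_{i=1}^{299} (299 − i)/299 = 149 ≈ 149.00000.

E[X] = 149 = 149.00000.


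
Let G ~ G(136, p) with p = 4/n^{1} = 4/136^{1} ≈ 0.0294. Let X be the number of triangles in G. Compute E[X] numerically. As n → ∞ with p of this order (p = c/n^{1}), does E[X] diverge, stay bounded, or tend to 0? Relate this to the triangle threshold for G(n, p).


Number of potential triangles: C(136, 3) = 410040.
Each occurs with probability p³ ≈ (0.0294)³ ≈ 2.54427e-05.
By linearity: E[X] = C(136, 3)·p³ ≈ 410040 · 2.54427e-05 ≈ 10.433.
Here α = 1, so p = 4/n is exactly at the triangle threshold p ~ 1/n. Asymptotically E[X] → c³/6 = 4³/6 = 32/3 ≈ 10.667, a bounded constant. In this regime the triangle count is asymptotically Poisson(c³/6).

E[X] ≈ 10.433; in regime p = Θ(1/n^{1}) E[X] stays bounded (at the triangle threshold p ~ 1/n).


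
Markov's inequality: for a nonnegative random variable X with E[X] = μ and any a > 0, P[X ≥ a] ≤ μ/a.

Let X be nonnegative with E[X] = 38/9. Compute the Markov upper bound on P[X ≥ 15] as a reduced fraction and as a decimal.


μ = E[X] = 38/9, a = 15.
Markov: P[X ≥ 15] ≤ μ/a = (38/9)/15 = 38/135.
Numerically: ≈ 0.281481.
(Since a = 15 > μ = 4.222222, the bound 38/135 is < 1 and informative.)

P[X ≥ 15] ≤ 38/135 ≈ 0.281481.


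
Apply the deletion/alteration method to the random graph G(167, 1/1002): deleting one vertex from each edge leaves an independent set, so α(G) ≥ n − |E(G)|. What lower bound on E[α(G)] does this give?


E[|E(G)|] = C(167, 2)·p = 13861 · (1/1002) = 83/6.
E[α(G)] ≥ n − E[|E(G)|] = 167 − 83/6 = 919/6.
Numerically: ≈ 153.1667.
(This is only a lower bound; the true E[α(G)] may be larger.)

E[α(G)] ≥ 919/6 ≈ 153.1667.


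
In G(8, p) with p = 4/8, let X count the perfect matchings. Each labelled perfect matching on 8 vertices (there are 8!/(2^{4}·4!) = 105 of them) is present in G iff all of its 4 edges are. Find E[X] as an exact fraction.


K_8 has 8!/(2^{4}·4!) = 105 labelled perfect matchings.
For each such perfect matching H, let X_H = 1 if all 4 edges of H are present in G. Then P[X_H = 1] = p^{4} = (1/2)^{4} = 1/16.
By linearity: E[X] = Σ_H E[X_H] = 105 · p^{4} = 105 · 1/16 = 105/16.
Numerically: E[X] ≈ 6.562.

E[X] = 105 · (1/2)^{4} = 105/16 ≈ 6.562.


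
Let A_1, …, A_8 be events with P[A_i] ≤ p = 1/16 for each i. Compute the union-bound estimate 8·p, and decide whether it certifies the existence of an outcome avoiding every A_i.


Union bound: P[∪_{i=1}^{8} A_i] ≤ Σ_i P[A_i] ≤ 8·p = 8·(1/16) = 1/2.
Numerically: 1/2 ≈ 0.500.
Is 1/2 < 1? YES.
Since P[∪ A_i] ≤ 1/2 < 1, the complement has P[∩ A_i^c] ≥ 1 − 1/2 = 1/2 > 0, so some outcome avoids every A_i.

8·p = 1/2 ≈ 0.500; existence CERTIFIED by the union bound.


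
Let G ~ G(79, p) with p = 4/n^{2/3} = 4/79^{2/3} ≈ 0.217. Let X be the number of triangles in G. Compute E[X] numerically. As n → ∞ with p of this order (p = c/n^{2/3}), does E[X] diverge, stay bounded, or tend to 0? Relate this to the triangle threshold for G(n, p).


Number of potential triangles: C(79, 3) = 79079.
Each occurs with probability p³ ≈ (0.217)³ ≈ 1.02548e-02.
By linearity: E[X] = C(79, 3)·p³ ≈ 79079 · 1.02548e-02 ≈ 810.937.
Since α = 2/3 < 1, p = c/n^{2/3} ≫ 1/n is above the triangle threshold p ~ 1/n. Asymptotically E[X] ~ (c³/6)·n^{3(1−α)} = (4³/6)·n^{1} → ∞; triangles are abundant w.h.p.

E[X] ≈ 810.937; in regime p = Θ(1/n^{2/3}) E[X] diverges (above the triangle threshold p ~ 1/n).


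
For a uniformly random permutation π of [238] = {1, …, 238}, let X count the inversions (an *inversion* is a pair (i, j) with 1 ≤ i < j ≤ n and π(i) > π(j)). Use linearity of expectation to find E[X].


Write X = Σ X_I over the C(238, 2) = 28203 pairs i < j, with X_I the indicator of one inversion.
There are 28203 indicators.
For each fixed pair i < j, the values π(i) and π(j) are two distinct elements of {1, …, 238} in uniformly random order; by symmetry P[π(i) > π(j)] = 1/2.
By linearity: E[X] = 28203 · (1/2) = C(238, 2) · (1/2) = 28203/2 = 28203/2 ≈ 14101.50000.

E[X] = 28203/2 = 14101.50000.


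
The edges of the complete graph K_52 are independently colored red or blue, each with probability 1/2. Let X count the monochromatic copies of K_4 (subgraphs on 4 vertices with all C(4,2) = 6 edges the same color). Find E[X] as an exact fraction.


Let X = Σ_S X_S over the C(52, 4) = 270725 subsets S of size 4, where X_S = 1 if the K_4 on S is monochromatic.
For a fixed S, the K_4 on S has C(4, 2) = 6 edges. P[all 6 edges red] = (1/2)^6, and likewise for blue, so P[monochromatic] = 2·(1/2)^6 = 2^{1 − 6} = 1/32.
By linearity of expectation: E[X] = C(52, 4) · 2^{1 − 6} = 270725 · 1/32 = 270725/32.
Numerically: E[X] ≈ 8460.15625.

E[X] = C(52,4)·2^(1−C(4,2)) = 270725/32 ≈ 8460.15625.


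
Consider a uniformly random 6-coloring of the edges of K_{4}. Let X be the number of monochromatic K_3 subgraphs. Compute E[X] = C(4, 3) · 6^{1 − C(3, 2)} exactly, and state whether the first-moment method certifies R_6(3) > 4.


E[X] = C(4, 3) · 6^{1 − 3} = 4 · 6^{−2} = 4/36.
As a reduced fraction: E[X] = 1/9 ≈ 0.1111.
Is E[X] < 1? YES.
Since E[X] < 1, there exists a 6-coloring of K_{4} with no monochromatic K_3; hence R_6(3) > 4.

E[X] = 1/9 ≈ 0.1111; E[X] < 1, so R_6(3) > 4.


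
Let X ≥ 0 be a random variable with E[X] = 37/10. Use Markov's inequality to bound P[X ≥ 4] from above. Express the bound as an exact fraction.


μ = E[X] = 37/10, a = 4.
Markov: P[X ≥ 4] ≤ μ/a = (37/10)/4 = 37/40.
Numerically: ≈ 0.9250.
(Since a = 4 > μ = 3.7000, the bound 37/40 is < 1 and informative.)

P[X ≥ 4] ≤ 37/40 ≈ 0.9250.


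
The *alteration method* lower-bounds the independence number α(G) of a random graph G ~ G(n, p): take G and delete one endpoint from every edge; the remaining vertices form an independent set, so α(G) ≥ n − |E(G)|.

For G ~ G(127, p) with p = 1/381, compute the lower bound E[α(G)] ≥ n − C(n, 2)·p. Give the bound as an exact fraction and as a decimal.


E[|E(G)|] = C(127, 2)·p = 8001 · (1/381) = 21.
E[α(G)] ≥ n − E[|E(G)|] = 127 − 21 = 106.
Numerically: ≈ 106.000.
(This is only a lower bound; the true E[α(G)] may be larger.)

E[α(G)] ≥ 106 ≈ 106.000.


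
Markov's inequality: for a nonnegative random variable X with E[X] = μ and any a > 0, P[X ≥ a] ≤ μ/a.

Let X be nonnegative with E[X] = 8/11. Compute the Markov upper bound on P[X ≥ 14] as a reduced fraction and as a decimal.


μ = E[X] = 8/11, a = 14.
Markov: P[X ≥ 14] ≤ μ/a = (8/11)/14 = 4/77.
Numerically: ≈ 0.052.
(Since a = 14 > μ = 0.727, the bound 4/77 is < 1 and informative.)

P[X ≥ 14] ≤ 4/77 ≈ 0.052.


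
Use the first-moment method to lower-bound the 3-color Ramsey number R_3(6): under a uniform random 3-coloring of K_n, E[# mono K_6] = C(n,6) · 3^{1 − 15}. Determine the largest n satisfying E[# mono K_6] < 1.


We need C(n, 6) · 3^{1 − 15} < 1, i.e. C(n, 6) < 3^{15 − 1} = 4782969.
Check values of n near the boundary:
  n = 40: C(40, 6) = 3838380; 3838380 < 4782969? YES
  n = 41: C(41, 6) = 4496388; 4496388 < 4782969? YES
  n = 42: C(42, 6) = 5245786; 5245786 < 4782969? NO
  n = 43: C(43, 6) = 6096454; 6096454 < 4782969? NO
The largest n with C(n, 6) < 4782969 is n = 41 (where E[X] = 1498796/1594323 ≈ 0.940083). Hence R_3(6) > 41, i.e. R_3(6) ≥ 42.

Largest n = 41; hence R_3(6) > 41.


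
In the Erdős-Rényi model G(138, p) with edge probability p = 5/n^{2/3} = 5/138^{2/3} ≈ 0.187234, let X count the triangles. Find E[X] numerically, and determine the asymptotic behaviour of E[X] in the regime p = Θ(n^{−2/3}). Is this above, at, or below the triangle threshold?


Number of potential triangles: C(138, 3) = 428536.
Each occurs with probability p³ ≈ (0.187234)³ ≈ 6.56374711e-03.
By linearity: E[X] = C(138, 3)·p³ ≈ 428536 · 6.56374711e-03 ≈ 2812.801932.
Since α = 2/3 < 1, p = c/n^{2/3} ≫ 1/n is above the triangle threshold p ~ 1/n. Asymptotically E[X] ~ (c³/6)·n^{3(1−α)} = (5³/6)·n^{1} → ∞; triangles are abundant w.h.p.

E[X] ≈ 2812.801932; in regime p = Θ(1/n^{2/3}) E[X] diverges (above the triangle threshold p ~ 1/n).


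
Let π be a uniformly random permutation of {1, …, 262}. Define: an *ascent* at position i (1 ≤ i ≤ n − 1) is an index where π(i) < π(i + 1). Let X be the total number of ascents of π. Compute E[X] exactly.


Write X = Σ X_I over i = 1, …, 261, with X_I the indicator of one ascent.
There are 261 indicators.
For each fixed i, the pair (π(i), π(i+1)) is a uniformly random ordered pair of distinct values from {1, …, 262}; by symmetry P[π(i) < π(i+1)] = 1/2.
By linearity: E[X] = 261 · (1/2) = (262 − 1) · (1/2) = 261/2 ≈ 130.50000.

E[X] = 261/2 = 130.50000.


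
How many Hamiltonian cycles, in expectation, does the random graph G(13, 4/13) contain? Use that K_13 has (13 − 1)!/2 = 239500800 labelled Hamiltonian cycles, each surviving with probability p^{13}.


K_13 has (13 − 1)!/2 = 239500800 labelled Hamiltonian cycles.
For each such Hamiltonian cycle H, let X_H = 1 if all 13 edges of H are present in G. Then P[X_H = 1] = p^{13} = (4/13)^{13} = 67108864/302875106592253.
By linearity of expectation: E[X] = Σ_H E[X_H] = 239500800 · p^{13} = 239500800 · 67108864/302875106592253 = 16072626615091200/302875106592253.
Numerically: E[X] ≈ 53.1.

E[X] = 239500800 · (4/13)^{13} = 16072626615091200/302875106592253 ≈ 53.1.


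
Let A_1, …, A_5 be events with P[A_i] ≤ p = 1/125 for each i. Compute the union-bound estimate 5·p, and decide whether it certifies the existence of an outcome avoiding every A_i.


Union bound: P[∪_{i=1}^{5} A_i] ≤ Σ_i P[A_i] ≤ 5·p = 5·(1/125) = 1/25.
Numerically: 1/25 ≈ 0.0400.
Is 1/25 < 1? YES.
Since P[∪ A_i] ≤ 1/25 < 1, the complement has P[∩ A_i^c] ≥ 1 − 1/25 = 24/25 > 0, so some outcome avoids every A_i.

5·p = 1/25 ≈ 0.0400; existence CERTIFIED by the union bound.


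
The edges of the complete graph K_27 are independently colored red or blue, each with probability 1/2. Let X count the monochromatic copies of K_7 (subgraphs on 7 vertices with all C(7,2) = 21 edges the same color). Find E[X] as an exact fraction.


Let X = Σ_S X_S over the C(27, 7) = 888030 subsets S of size 7, where X_S = 1 if the K_7 on S is monochromatic.
For a fixed S, the K_7 on S has C(7, 2) = 21 edges. P[all 21 edges red] = (1/2)^21, and likewise for blue, so P[monochromatic] = 2·(1/2)^21 = 2^{1 − 21} = 1/1048576.
By linearity of expectation: E[X] = C(27, 7) · 2^{1 − 21} = 888030 · 1/1048576 = 444015/524288.
Numerically: E[X] ≈ 0.8469.

E[X] = C(27,7)·2^(1−C(7,2)) = 444015/524288 ≈ 0.8469.


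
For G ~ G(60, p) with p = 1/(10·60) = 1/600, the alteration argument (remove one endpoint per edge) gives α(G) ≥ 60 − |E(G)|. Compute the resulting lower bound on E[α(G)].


E[|E(G)|] = C(60, 2)·p = 1770 · (1/600) = 59/20.
E[α(G)] ≥ n − E[|E(G)|] = 60 − 59/20 = 1141/20.
Numerically: ≈ 57.05000.
(This is only a lower bound; the true E[α(G)] may be larger.)

E[α(G)] ≥ 1141/20 ≈ 57.05000.


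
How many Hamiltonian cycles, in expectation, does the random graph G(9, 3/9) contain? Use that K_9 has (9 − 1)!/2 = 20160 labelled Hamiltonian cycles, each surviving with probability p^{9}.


K_9 has (9 − 1)!/2 = 20160 labelled Hamiltonian cycles.
For each such Hamiltonian cycle H, let X_H = 1 if all 9 edges of H are present in G. Then P[X_H = 1] = p^{9} = (1/3)^{9} = 1/19683.
By linearity of expectation: E[X] = Σ_H E[X_H] = 20160 · p^{9} = 20160 · 1/19683 = 2240/2187.
Numerically: E[X] ≈ 1.0242.

E[X] = 20160 · (1/3)^{9} = 2240/2187 ≈ 1.0242.


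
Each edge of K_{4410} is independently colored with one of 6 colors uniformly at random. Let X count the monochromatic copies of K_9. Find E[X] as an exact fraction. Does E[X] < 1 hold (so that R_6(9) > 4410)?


E[X] = C(4410, 9) · 6^{1 − 36} = 1724394906266704102180823710 · 6^{−35} = 1724394906266704102180823710/1719070799748422591028658176.
As a reduced fraction: E[X] = 862197453133352051090411855/859535399874211295514329088 ≈ 1.003097.
Is E[X] < 1? NO.
Since E[X] ≥ 1, the first-moment bound is inconclusive at n = 4410; it does NOT by itself certify R_6(9) > 4410.

E[X] = 862197453133352051090411855/859535399874211295514329088 ≈ 1.003097; E[X] ≥ 1; first-moment method inconclusive here.


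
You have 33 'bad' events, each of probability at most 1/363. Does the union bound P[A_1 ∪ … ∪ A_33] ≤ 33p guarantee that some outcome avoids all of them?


Union bound: P[∪_{i=1}^{33} A_i] ≤ Σ_i P[A_i] ≤ 33·p = 33·(1/363) = 1/11.
Numerically: 1/11 ≈ 0.0909.
Is 1/11 < 1? YES.
Since P[∪ A_i] ≤ 1/11 < 1, the complement has P[∩ A_i^c] ≥ 1 − 1/11 = 10/11 > 0, so some outcome avoids every A_i.

33·p = 1/11 ≈ 0.0909; existence CERTIFIED by the union bound.


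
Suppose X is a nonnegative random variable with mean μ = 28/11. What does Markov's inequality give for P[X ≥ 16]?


μ = E[X] = 28/11, a = 16.
Markov: P[X ≥ 16] ≤ μ/a = (28/11)/16 = 7/44.
Numerically: ≈ 0.159091.
(Since a = 16 > μ = 2.545455, the bound 7/44 is < 1 and informative.)

P[X ≥ 16] ≤ 7/44 ≈ 0.159091.


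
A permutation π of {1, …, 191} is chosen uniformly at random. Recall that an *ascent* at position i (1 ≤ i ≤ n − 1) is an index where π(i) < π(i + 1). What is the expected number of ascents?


Write X = Σ X_I over i = 1, …, 190, with X_I the indicator of one ascent.
There are 190 indicators.
For each fixed i, the pair (π(i), π(i+1)) is a uniformly random ordered pair of distinct values from {1, …, 191}; by symmetry P[π(i) < π(i+1)] = 1/2.
By linearity: E[X] = 190 · (1/2) = (191 − 1) · (1/2) = 95 ≈ 95.000.

E[X] = 95 = 95.000.


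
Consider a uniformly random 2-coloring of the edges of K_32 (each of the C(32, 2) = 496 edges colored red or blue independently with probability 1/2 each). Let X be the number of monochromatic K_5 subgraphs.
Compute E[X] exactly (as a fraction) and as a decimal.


Let X = Σ_S X_S over the C(32, 5) = 201376 subsets S of size 5, where X_S = 1 if the K_5 on S is monochromatic.
For a fixed S, the K_5 on S has C(5, 2) = 10 edges. P[all 10 edges red] = (1/2)^10, and likewise for blue, so P[monochromatic] = 2·(1/2)^10 = 2^{1 − 10} = 1/512.
Summing: E[X] = C(32, 5) · 2^{1 − 10} = 201376 · 1/512 = 6293/16.
Numerically: E[X] ≈ 393.312.

E[X] = C(32,5)·2^(1−C(5,2)) = 6293/16 ≈ 393.312.


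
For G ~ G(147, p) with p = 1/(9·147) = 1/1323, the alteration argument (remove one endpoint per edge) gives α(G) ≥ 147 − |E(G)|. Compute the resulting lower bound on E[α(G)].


E[|E(G)|] = C(147, 2)·p = 10731 · (1/1323) = 73/9.
E[α(G)] ≥ n − E[|E(G)|] = 147 − 73/9 = 1250/9.
Numerically: ≈ 138.88889.
(This is only a lower bound; the true E[α(G)] may be larger.)

E[α(G)] ≥ 1250/9 ≈ 138.88889.


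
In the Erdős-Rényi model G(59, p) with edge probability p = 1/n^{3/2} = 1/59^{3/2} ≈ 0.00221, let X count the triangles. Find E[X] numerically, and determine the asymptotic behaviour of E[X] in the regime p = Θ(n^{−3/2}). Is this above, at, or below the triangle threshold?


Number of potential triangles: C(59, 3) = 32509.
Each occurs with probability p³ ≈ (0.00221)³ ≈ 1.07440e-08.
By linearity: E[X] = C(59, 3)·p³ ≈ 32509 · 1.07440e-08 ≈ 0.000.
Since α = 3/2 > 1, p = c/n^{3/2} = o(1/n) is below the triangle threshold p ~ 1/n. Asymptotically E[X] ~ (c³/6)·n^{3(1−α)} = (1³/6)·n^{-1.5} → 0, so by Markov's inequality G has no triangles w.h.p.

E[X] ≈ 0.000; in regime p = Θ(1/n^{3/2}) E[X] tends to 0 (below the triangle threshold p ~ 1/n).


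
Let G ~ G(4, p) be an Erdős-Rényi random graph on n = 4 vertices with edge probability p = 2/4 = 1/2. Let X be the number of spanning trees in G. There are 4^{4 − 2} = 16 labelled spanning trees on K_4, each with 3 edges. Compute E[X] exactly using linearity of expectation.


K_4 has 4^{4 − 2} = 16 labelled spanning trees.
For each such spanning tree H, let X_H = 1 if all 3 edges of H are present in G. Then P[X_H = 1] = p^{3} = (1/2)^{3} = 1/8.
Summing the indicators: E[X] = Σ_H E[X_H] = 16 · p^{3} = 16 · 1/8 = 2.
Numerically: E[X] ≈ 2.

E[X] = 16 · (1/2)^{3} = 2 ≈ 2.


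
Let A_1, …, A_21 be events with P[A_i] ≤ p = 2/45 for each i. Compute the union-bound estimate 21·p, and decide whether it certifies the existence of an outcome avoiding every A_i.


Union bound: P[∪_{i=1}^{21} A_i] ≤ Σ_i P[A_i] ≤ 21·p = 21·(2/45) = 14/15.
Numerically: 14/15 ≈ 0.933333.
Is 14/15 < 1? YES.
Since P[∪ A_i] ≤ 14/15 < 1, the complement has P[∩ A_i^c] ≥ 1 − 14/15 = 1/15 > 0, so some outcome avoids every A_i.

21·p = 14/15 ≈ 0.933333; existence CERTIFIED by the union bound.


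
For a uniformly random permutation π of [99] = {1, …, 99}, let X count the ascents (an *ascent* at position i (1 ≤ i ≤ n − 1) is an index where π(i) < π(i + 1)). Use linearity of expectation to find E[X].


Write X = Σ X_I over i = 1, …, 98, with X_I the indicator of one ascent.
There are 98 indicators.
For each fixed i, the pair (π(i), π(i+1)) is a uniformly random ordered pair of distinct values from {1, …, 99}; by symmetry P[π(i) < π(i+1)] = 1/2.
By linearity: E[X] = 98 · (1/2) = (99 − 1) · (1/2) = 49 ≈ 49.000.

E[X] = 49 = 49.000.


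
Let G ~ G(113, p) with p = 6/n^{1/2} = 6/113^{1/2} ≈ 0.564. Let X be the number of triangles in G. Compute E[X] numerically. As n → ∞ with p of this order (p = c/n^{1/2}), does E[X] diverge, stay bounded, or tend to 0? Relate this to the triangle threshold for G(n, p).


Number of potential triangles: C(113, 3) = 234136.
Each occurs with probability p³ ≈ (0.564)³ ≈ 1.79819e-01.
By linearity: E[X] = C(113, 3)·p³ ≈ 234136 · 1.79819e-01 ≈ 42102.151.
Since α = 1/2 < 1, p = c/n^{1/2} ≫ 1/n is above the triangle threshold p ~ 1/n. Asymptotically E[X] ~ (c³/6)·n^{3(1−α)} = (6³/6)·n^{1.5} → ∞; triangles are abundant w.h.p.

E[X] ≈ 42102.151; in regime p = Θ(1/n^{1/2}) E[X] diverges (above the triangle threshold p ~ 1/n).


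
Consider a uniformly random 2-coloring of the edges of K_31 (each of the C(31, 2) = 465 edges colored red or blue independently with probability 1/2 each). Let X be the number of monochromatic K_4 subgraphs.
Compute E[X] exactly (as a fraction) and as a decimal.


Let X = Σ_S X_S over the C(31, 4) = 31465 subsets S of size 4, where X_S = 1 if the K_4 on S is monochromatic.
For a fixed S, the K_4 on S has C(4, 2) = 6 edges. P[all 6 edges red] = (1/2)^6, and likewise for blue, so P[monochromatic] = 2·(1/2)^6 = 2^{1 − 6} = 1/32.
By linearity of expectation: E[X] = C(31, 4) · 2^{1 − 6} = 31465 · 1/32 = 31465/32.
Numerically: E[X] ≈ 983.28125.

E[X] = C(31,4)·2^(1−C(4,2)) = 31465/32 ≈ 983.28125.


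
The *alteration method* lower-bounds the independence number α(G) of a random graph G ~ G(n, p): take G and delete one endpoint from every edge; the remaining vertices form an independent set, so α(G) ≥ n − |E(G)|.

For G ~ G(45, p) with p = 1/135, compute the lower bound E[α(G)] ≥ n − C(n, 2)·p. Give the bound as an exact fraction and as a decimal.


E[|E(G)|] = C(45, 2)·p = 990 · (1/135) = 22/3.
E[α(G)] ≥ n − E[|E(G)|] = 45 − 22/3 = 113/3.
Numerically: ≈ 37.66667.
(This is only a lower bound; the true E[α(G)] may be larger.)

E[α(G)] ≥ 113/3 ≈ 37.66667.


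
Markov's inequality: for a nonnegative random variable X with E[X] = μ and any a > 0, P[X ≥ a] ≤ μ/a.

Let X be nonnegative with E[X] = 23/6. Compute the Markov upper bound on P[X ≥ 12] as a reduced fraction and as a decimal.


μ = E[X] = 23/6, a = 12.
Markov: P[X ≥ 12] ≤ μ/a = (23/6)/12 = 23/72.
Numerically: ≈ 0.319.
(Since a = 12 > μ = 3.833, the bound 23/72 is < 1 and informative.)

P[X ≥ 12] ≤ 23/72 ≈ 0.319.


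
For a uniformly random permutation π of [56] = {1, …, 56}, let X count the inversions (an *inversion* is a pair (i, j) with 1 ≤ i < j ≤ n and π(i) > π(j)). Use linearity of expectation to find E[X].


Write X = Σ X_I over the C(56, 2) = 1540 pairs i < j, with X_I the indicator of one inversion.
There are 1540 indicators.
For each fixed pair i < j, the values π(i) and π(j) are two distinct elements of {1, …, 56} in uniformly random order; by symmetry P[π(i) > π(j)] = 1/2.
By linearity: E[X] = 1540 · (1/2) = C(56, 2) · (1/2) = 1540/2 = 770 ≈ 770.000.

E[X] = 770 = 770.000.


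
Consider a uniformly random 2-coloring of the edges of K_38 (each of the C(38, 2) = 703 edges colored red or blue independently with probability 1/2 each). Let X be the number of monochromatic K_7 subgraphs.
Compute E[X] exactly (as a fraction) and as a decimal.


Let X = Σ_S X_S over the C(38, 7) = 12620256 subsets S of size 7, where X_S = 1 if the K_7 on S is monochromatic.
For a fixed S, the K_7 on S has C(7, 2) = 21 edges. P[all 21 edges red] = (1/2)^21, and likewise for blue, so P[monochromatic] = 2·(1/2)^21 = 2^{1 − 21} = 1/1048576.
By linearity: E[X] = C(38, 7) · 2^{1 − 21} = 12620256 · 1/1048576 = 394383/32768.
Numerically: E[X] ≈ 12.03561.

E[X] = C(38,7)·2^(1−C(7,2)) = 394383/32768 ≈ 12.03561.


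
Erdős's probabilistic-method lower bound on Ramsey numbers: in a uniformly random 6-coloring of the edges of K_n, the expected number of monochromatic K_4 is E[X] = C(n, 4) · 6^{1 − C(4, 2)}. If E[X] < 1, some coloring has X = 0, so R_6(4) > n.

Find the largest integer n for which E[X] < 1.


We need C(n, 4) · 6^{1 − 6} < 1, i.e. C(n, 4) < 6^{6 − 1} = 7776.
Check values of n near the boundary:
  n = 18: C(18, 4) = 3060; 3060 < 7776? YES
  n = 19: C(19, 4) = 3876; 3876 < 7776? YES
  n = 20: C(20, 4) = 4845; 4845 < 7776? YES
  n = 21: C(21, 4) = 5985; 5985 < 7776? YES
  n = 22: C(22, 4) = 7315; 7315 < 7776? YES
  n = 23: C(23, 4) = 8855; 8855 < 7776? NO
The largest n with C(n, 4) < 7776 is n = 22 (where E[X] = 7315/7776 ≈ 0.941). Hence R_6(4) > 22, i.e. R_6(4) ≥ 23.

Largest n = 22; hence R_6(4) > 22.


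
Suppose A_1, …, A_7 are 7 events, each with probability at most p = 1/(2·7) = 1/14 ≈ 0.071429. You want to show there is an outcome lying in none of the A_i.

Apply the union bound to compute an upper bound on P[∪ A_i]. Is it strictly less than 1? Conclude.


Union bound: P[∪_{i=1}^{7} A_i] ≤ Σ_i P[A_i] ≤ 7·p = 7·(1/14) = 1/2.
Numerically: 1/2 ≈ 0.500000.
Is 1/2 < 1? YES.
Since P[∪ A_i] ≤ 1/2 < 1, the complement has P[∩ A_i^c] ≥ 1 − 1/2 = 1/2 > 0, so some outcome avoids every A_i.

7·p = 1/2 ≈ 0.500000; existence CERTIFIED by the union bound.


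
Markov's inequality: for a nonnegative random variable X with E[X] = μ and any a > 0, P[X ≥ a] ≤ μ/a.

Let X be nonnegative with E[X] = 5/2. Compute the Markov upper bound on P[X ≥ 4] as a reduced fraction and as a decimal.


μ = E[X] = 5/2, a = 4.
Markov: P[X ≥ 4] ≤ μ/a = (5/2)/4 = 5/8.
Numerically: ≈ 0.625000.
(Since a = 4 > μ = 2.500000, the bound 5/8 is < 1 and informative.)

P[X ≥ 4] ≤ 5/8 ≈ 0.625000.


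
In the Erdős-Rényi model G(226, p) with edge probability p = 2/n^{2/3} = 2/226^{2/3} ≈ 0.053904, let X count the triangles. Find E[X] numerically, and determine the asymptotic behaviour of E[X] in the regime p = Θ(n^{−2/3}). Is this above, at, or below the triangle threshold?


Number of potential triangles: C(226, 3) = 1898400.
Each occurs with probability p³ ≈ (0.053904)³ ≈ 1.5662934e-04.
By linearity: E[X] = C(226, 3)·p³ ≈ 1898400 · 1.5662934e-04 ≈ 297.34513.
Since α = 2/3 < 1, p = c/n^{2/3} ≫ 1/n is above the triangle threshold p ~ 1/n. Asymptotically E[X] ~ (c³/6)·n^{3(1−α)} = (2³/6)·n^{1} → ∞; triangles are abundant w.h.p.

E[X] ≈ 297.34513; in regime p = Θ(1/n^{2/3}) E[X] diverges (above the triangle threshold p ~ 1/n).


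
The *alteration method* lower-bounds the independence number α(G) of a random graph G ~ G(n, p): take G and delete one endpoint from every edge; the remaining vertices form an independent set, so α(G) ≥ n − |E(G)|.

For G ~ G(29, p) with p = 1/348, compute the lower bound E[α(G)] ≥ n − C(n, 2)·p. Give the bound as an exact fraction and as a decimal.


E[|E(G)|] = C(29, 2)·p = 406 · (1/348) = 7/6.
E[α(G)] ≥ n − E[|E(G)|] = 29 − 7/6 = 167/6.
Numerically: ≈ 27.8333.
(This is only a lower bound; the true E[α(G)] may be larger.)

E[α(G)] ≥ 167/6 ≈ 27.8333.


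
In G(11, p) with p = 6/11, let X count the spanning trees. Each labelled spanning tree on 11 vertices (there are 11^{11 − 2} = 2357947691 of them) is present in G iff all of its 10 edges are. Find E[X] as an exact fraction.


K_11 has 11^{11 − 2} = 2357947691 labelled spanning trees.
For each such spanning tree H, let X_H = 1 if all 10 edges of H are present in G. Then P[X_H = 1] = p^{10} = (6/11)^{10} = 60466176/25937424601.
Summing the indicators: E[X] = Σ_H E[X_H] = 2357947691 · p^{10} = 2357947691 · 60466176/25937424601 = 60466176/11.
Numerically: E[X] ≈ 5.49693e+06.

E[X] = 2357947691 · (6/11)^{10} = 60466176/11 ≈ 5.49693e+06.


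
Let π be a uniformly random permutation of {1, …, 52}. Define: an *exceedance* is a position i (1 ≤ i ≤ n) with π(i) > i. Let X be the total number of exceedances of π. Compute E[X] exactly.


Write X = Σ_{i=1}^{52} X_i, where X_i = 1_{π(i) > i}.
For each fixed i, π(i) is uniform over {1, …, 52} (marginal of a uniform permutation), so P[π(i) > i] = (n − i)/n. Summing: Σ_{i=1}^{52} (n − i)/n = (0 + 1 + … + 51)/52 = 52(52 − 1)/(2·52) = (52 − 1)/2.
Hence E[X] = Σ_{i=1}^{52} (52 − i)/52 = 51/2 ≈ 25.500.

E[X] = 51/2 = 25.500.


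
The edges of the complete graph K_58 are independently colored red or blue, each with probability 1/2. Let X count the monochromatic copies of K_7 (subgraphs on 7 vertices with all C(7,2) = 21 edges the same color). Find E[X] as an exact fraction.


Let X = Σ_S X_S over the C(58, 7) = 300674088 subsets S of size 7, where X_S = 1 if the K_7 on S is monochromatic.
For a fixed S, the K_7 on S has C(7, 2) = 21 edges. P[all 21 edges red] = (1/2)^21, and likewise for blue, so P[monochromatic] = 2·(1/2)^21 = 2^{1 − 21} = 1/1048576.
By linearity: E[X] = C(58, 7) · 2^{1 − 21} = 300674088 · 1/1048576 = 37584261/131072.
Numerically: E[X] ≈ 286.7452.

E[X] = C(58,7)·2^(1−C(7,2)) = 37584261/131072 ≈ 286.7452.


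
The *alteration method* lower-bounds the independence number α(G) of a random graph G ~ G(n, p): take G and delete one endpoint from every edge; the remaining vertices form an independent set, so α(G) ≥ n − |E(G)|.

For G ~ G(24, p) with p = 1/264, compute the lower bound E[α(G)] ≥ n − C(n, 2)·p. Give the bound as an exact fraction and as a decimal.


E[|E(G)|] = C(24, 2)·p = 276 · (1/264) = 23/22.
E[α(G)] ≥ n − E[|E(G)|] = 24 − 23/22 = 505/22.
Numerically: ≈ 22.95455.
(This is only a lower bound; the true E[α(G)] may be larger.)

E[α(G)] ≥ 505/22 ≈ 22.95455.


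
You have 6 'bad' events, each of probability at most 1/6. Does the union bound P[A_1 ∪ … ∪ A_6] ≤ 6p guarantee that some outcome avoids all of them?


Union bound: P[∪_{i=1}^{6} A_i] ≤ Σ_i P[A_i] ≤ 6·p = 6·(1/6) = 1.
Numerically: 1 ≈ 1.000.
Is 1 < 1? NO.
Since the bound 1 is ≥ 1, the union bound is uninformative here; it does NOT by itself certify existence.

6·p = 1 ≈ 1.000; existence NOT certified by the union bound.


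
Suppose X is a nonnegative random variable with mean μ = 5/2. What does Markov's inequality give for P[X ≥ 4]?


μ = E[X] = 5/2, a = 4.
Markov: P[X ≥ 4] ≤ μ/a = (5/2)/4 = 5/8.
Numerically: ≈ 0.6250.
(Since a = 4 > μ = 2.5000, the bound 5/8 is < 1 and informative.)

P[X ≥ 4] ≤ 5/8 ≈ 0.6250.


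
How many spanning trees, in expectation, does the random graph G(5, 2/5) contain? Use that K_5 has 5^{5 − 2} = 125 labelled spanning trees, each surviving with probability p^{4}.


K_5 has 5^{5 − 2} = 125 labelled spanning trees.
For each such spanning tree H, let X_H = 1 if all 4 edges of H are present in G. Then P[X_H = 1] = p^{4} = (2/5)^{4} = 16/625.
By linearity of expectation: E[X] = Σ_H E[X_H] = 125 · p^{4} = 125 · 16/625 = 16/5.
Numerically: E[X] ≈ 3.2.

E[X] = 125 · (2/5)^{4} = 16/5 ≈ 3.2.


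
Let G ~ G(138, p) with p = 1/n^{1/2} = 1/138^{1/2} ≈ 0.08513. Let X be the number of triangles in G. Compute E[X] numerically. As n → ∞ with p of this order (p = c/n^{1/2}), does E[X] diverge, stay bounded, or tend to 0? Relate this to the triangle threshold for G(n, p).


Number of potential triangles: C(138, 3) = 428536.
Each occurs with probability p³ ≈ (0.08513)³ ≈ 6.168526e-04.
By linearity: E[X] = C(138, 3)·p³ ≈ 428536 · 6.168526e-04 ≈ 264.3435.
Since α = 1/2 < 1, p = c/n^{1/2} ≫ 1/n is above the triangle threshold p ~ 1/n. Asymptotically E[X] ~ (c³/6)·n^{3(1−α)} = (1³/6)·n^{1.5} → ∞; triangles are abundant w.h.p.

E[X] ≈ 264.3435; in regime p = Θ(1/n^{1/2}) E[X] diverges (above the triangle threshold p ~ 1/n).


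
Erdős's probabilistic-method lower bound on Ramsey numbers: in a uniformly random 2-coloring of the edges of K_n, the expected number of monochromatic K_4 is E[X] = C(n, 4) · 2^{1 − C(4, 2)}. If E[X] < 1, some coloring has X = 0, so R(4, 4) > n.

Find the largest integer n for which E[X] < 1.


We need C(n, 4) · 2^{1 − 6} < 1, i.e. C(n, 4) < 2^{6 − 1} = 32.
Check values of n near the boundary:
  n = 4: C(4, 4) = 1; 1 < 32? YES
  n = 5: C(5, 4) = 5; 5 < 32? YES
  n = 6: C(6, 4) = 15; 15 < 32? YES
  n = 7: C(7, 4) = 35; 35 < 32? NO
  n = 8: C(8, 4) = 70; 70 < 32? NO
  n = 9: C(9, 4) = 126; 126 < 32? NO
The largest n with C(n, 4) < 32 is n = 6 (where E[X] = 15/32 ≈ 0.46875). Hence R(4, 4) > 6, i.e. R(4, 4) ≥ 7.

Largest n = 6; hence R(4, 4) > 6.


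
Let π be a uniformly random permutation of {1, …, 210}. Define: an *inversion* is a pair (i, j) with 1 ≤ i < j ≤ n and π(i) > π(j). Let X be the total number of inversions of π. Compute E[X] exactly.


Write X = Σ X_I over the C(210, 2) = 21945 pairs i < j, with X_I the indicator of one inversion.
There are 21945 indicators.
For each fixed pair i < j, the values π(i) and π(j) are two distinct elements of {1, …, 210} in uniformly random order; by symmetry P[π(i) > π(j)] = 1/2.
By linearity: E[X] = 21945 · (1/2) = C(210, 2) · (1/2) = 21945/2 = 21945/2 ≈ 10972.500000.

E[X] = 21945/2 = 10972.500000.


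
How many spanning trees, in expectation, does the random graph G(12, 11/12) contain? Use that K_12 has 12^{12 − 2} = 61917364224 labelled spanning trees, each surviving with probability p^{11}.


K_12 has 12^{12 − 2} = 61917364224 labelled spanning trees.
For each such spanning tree H, let X_H = 1 if all 11 edges of H are present in G. Then P[X_H = 1] = p^{11} = (11/12)^{11} = 285311670611/743008370688.
Summing the indicators: E[X] = Σ_H E[X_H] = 61917364224 · p^{11} = 61917364224 · 285311670611/743008370688 = 285311670611/12.
Numerically: E[X] ≈ 2.38e+10.

E[X] = 61917364224 · (11/12)^{11} = 285311670611/12 ≈ 2.38e+10.


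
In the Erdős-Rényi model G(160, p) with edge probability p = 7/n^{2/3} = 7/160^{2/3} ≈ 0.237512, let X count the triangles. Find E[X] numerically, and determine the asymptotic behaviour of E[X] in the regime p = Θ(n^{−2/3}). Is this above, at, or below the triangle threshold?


Number of potential triangles: C(160, 3) = 669920.
Each occurs with probability p³ ≈ (0.237512)³ ≈ 1.33984375e-02.
By linearity: E[X] = C(160, 3)·p³ ≈ 669920 · 1.33984375e-02 ≈ 8975.881250.
Since α = 2/3 < 1, p = c/n^{2/3} ≫ 1/n is above the triangle threshold p ~ 1/n. Asymptotically E[X] ~ (c³/6)·n^{3(1−α)} = (7³/6)·n^{1} → ∞; triangles are abundant w.h.p.

E[X] ≈ 8975.881250; in regime p = Θ(1/n^{2/3}) E[X] diverges (above the triangle threshold p ~ 1/n).


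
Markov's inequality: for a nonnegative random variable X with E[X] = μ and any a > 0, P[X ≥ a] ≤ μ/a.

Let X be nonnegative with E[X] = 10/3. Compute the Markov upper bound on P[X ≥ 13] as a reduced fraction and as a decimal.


μ = E[X] = 10/3, a = 13.
Markov: P[X ≥ 13] ≤ μ/a = (10/3)/13 = 10/39.
Numerically: ≈ 0.2564.
(Since a = 13 > μ = 3.3333, the bound 10/39 is < 1 and informative.)

P[X ≥ 13] ≤ 10/39 ≈ 0.2564.


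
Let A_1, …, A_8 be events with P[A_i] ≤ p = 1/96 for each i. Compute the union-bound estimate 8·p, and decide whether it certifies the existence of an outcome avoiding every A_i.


Union bound: P[∪_{i=1}^{8} A_i] ≤ Σ_i P[A_i] ≤ 8·p = 8·(1/96) = 1/12.
Numerically: 1/12 ≈ 0.08333.
Is 1/12 < 1? YES.
Since P[∪ A_i] ≤ 1/12 < 1, the complement has P[∩ A_i^c] ≥ 1 − 1/12 = 11/12 > 0, so some outcome avoids every A_i.

8·p = 1/12 ≈ 0.08333; existence CERTIFIED by the union bound.


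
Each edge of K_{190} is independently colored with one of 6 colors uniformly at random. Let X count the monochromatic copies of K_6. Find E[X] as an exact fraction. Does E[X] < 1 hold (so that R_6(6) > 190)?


E[X] = C(190, 6) · 6^{1 − 15} = 60334683255 · 6^{−14} = 60334683255/78364164096.
As a reduced fraction: E[X] = 6703853695/8707129344 ≈ 0.7699.
Is E[X] < 1? YES.
Since E[X] < 1, there exists a 6-coloring of K_{190} with no monochromatic K_6; hence R_6(6) > 190.

E[X] = 6703853695/8707129344 ≈ 0.7699; E[X] < 1, so R_6(6) > 190.


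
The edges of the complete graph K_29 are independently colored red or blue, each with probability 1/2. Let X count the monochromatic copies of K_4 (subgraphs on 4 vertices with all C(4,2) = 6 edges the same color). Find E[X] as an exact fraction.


Let X = Σ_S X_S over the C(29, 4) = 23751 subsets S of size 4, where X_S = 1 if the K_4 on S is monochromatic.
For a fixed S, the K_4 on S has C(4, 2) = 6 edges. P[all 6 edges red] = (1/2)^6, and likewise for blue, so P[monochromatic] = 2·(1/2)^6 = 2^{1 − 6} = 1/32.
By linearity: E[X] = C(29, 4) · 2^{1 − 6} = 23751 · 1/32 = 23751/32.
Numerically: E[X] ≈ 742.218750.

E[X] = C(29,4)·2^(1−C(4,2)) = 23751/32 ≈ 742.218750.


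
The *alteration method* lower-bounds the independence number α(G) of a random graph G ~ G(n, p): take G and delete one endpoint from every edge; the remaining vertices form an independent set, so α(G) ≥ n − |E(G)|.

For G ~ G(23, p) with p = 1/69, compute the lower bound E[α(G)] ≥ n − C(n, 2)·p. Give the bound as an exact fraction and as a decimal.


E[|E(G)|] = C(23, 2)·p = 253 · (1/69) = 11/3.
E[α(G)] ≥ n − E[|E(G)|] = 23 − 11/3 = 58/3.
Numerically: ≈ 19.3333.
(This is only a lower bound; the true E[α(G)] may be larger.)

E[α(G)] ≥ 58/3 ≈ 19.3333.


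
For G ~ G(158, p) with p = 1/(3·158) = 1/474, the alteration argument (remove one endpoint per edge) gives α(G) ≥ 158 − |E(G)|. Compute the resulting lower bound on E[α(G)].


E[|E(G)|] = C(158, 2)·p = 12403 · (1/474) = 157/6.
E[α(G)] ≥ n − E[|E(G)|] = 158 − 157/6 = 791/6.
Numerically: ≈ 131.8333.
(This is only a lower bound; the true E[α(G)] may be larger.)

E[α(G)] ≥ 791/6 ≈ 131.8333.


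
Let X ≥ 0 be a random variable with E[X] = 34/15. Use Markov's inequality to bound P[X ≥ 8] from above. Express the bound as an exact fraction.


μ = E[X] = 34/15, a = 8.
Markov: P[X ≥ 8] ≤ μ/a = (34/15)/8 = 17/60.
Numerically: ≈ 0.283.
(Since a = 8 > μ = 2.267, the bound 17/60 is < 1 and informative.)

P[X ≥ 8] ≤ 17/60 ≈ 0.283.
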